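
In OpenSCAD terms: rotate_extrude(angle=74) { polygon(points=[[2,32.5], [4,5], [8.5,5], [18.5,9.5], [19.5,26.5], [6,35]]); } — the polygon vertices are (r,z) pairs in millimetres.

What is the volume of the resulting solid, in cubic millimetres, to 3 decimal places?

Profile (r,z), 6 vertices: (2,32.5) (4,5) (8.5,5) (18.5,9.5) (19.5,26.5) (6,35)
edge 0: (2,32.5)→(4,5)  cross = 2·5 − 4·32.5 = -120.0000; (r_i+r_j)·cross = 6·-120.0000 = -720.0000
edge 1: (4,5)→(8.5,5)  cross = 4·5 − 8.5·5 = -22.5000; (r_i+r_j)·cross = 12.5·-22.5000 = -281.2500
edge 2: (8.5,5)→(18.5,9.5)  cross = 8.5·9.5 − 18.5·5 = -11.7500; (r_i+r_j)·cross = 27·-11.7500 = -317.2500
edge 3: (18.5,9.5)→(19.5,26.5)  cross = 18.5·26.5 − 19.5·9.5 = 305.0000; (r_i+r_j)·cross = 38·305.0000 = 11590.0000
edge 4: (19.5,26.5)→(6,35)  cross = 19.5·35 − 6·26.5 = 523.5000; (r_i+r_j)·cross = 25.5·523.5000 = 13349.2500
edge 5: (6,35)→(2,32.5)  cross = 6·32.5 − 2·35 = 125.0000; (r_i+r_j)·cross = 8·125.0000 = 1000.0000
Σcross = 799.2500 → A = |Σcross|/2 = 399.6250 mm²
Σ(r_i+r_j)·cross = 24620.7500 → first moment M = |Σ|/6 = 4103.4583
R_c = M/A = 4103.4583/399.6250 = 10.2683 mm
θ = 74° = 1.291544 rad
V = θ·R_c·A = 1.291544·10.2683·399.6250 = 5299.796 mm³

Volume = 5299.796 mm³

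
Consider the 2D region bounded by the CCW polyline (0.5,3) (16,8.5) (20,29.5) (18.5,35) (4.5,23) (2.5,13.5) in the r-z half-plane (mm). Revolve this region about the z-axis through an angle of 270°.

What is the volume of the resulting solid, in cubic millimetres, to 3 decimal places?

Volume = 17496.904 mm³

Profile (r,z), 6 vertices: (0.5,3) (16,8.5) (20,29.5) (18.5,35) (4.5,23) (2.5,13.5)
edge 0: (0.5,3)→(16,8.5)  cross = 0.5·8.5 − 16·3 = -43.7500; (r_i+r_j)·cross = 16.5·-43.7500 = -721.8750
edge 1: (16,8.5)→(20,29.5)  cross = 16·29.5 − 20·8.5 = 302.0000; (r_i+r_j)·cross = 36·302.0000 = 10872.0000
edge 2: (20,29.5)→(18.5,35)  cross = 20·35 − 18.5·29.5 = 154.2500; (r_i+r_j)·cross = 38.5·154.2500 = 5938.6250
edge 3: (18.5,35)→(4.5,23)  cross = 18.5·23 − 4.5·35 = 268.0000; (r_i+r_j)·cross = 23·268.0000 = 6164.0000
edge 4: (4.5,23)→(2.5,13.5)  cross = 4.5·13.5 − 2.5·23 = 3.2500; (r_i+r_j)·cross = 7·3.2500 = 22.7500
edge 5: (2.5,13.5)→(0.5,3)  cross = 2.5·3 − 0.5·13.5 = 0.7500; (r_i+r_j)·cross = 3·0.7500 = 2.2500
Σcross = 684.5000 → A = |Σcross|/2 = 342.2500 mm²
Σ(r_i+r_j)·cross = 22277.7500 → first moment M = |Σ|/6 = 3712.9583
R_c = M/A = 3712.9583/342.2500 = 10.8487 mm
θ = 270° = 4.712389 rad
V = θ·R_c·A = 4.712389·10.8487·342.2500 = 17496.904 mm³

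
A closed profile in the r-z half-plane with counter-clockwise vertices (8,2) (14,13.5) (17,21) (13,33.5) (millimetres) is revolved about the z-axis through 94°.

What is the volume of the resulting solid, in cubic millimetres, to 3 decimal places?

Volume = 2070.586 mm³

Profile (r,z), 4 vertices: (8,2) (14,13.5) (17,21) (13,33.5)
edge 0: (8,2)→(14,13.5)  cross = 8·13.5 − 14·2 = 80.0000; (r_i+r_j)·cross = 22·80.0000 = 1760.0000
edge 1: (14,13.5)→(17,21)  cross = 14·21 − 17·13.5 = 64.5000; (r_i+r_j)·cross = 31·64.5000 = 1999.5000
edge 2: (17,21)→(13,33.5)  cross = 17·33.5 − 13·21 = 296.5000; (r_i+r_j)·cross = 30·296.5000 = 8895.0000
edge 3: (13,33.5)→(8,2)  cross = 13·2 − 8·33.5 = -242.0000; (r_i+r_j)·cross = 21·-242.0000 = -5082.0000
Σcross = 199.0000 → A = |Σcross|/2 = 99.5000 mm²
Σ(r_i+r_j)·cross = 7572.5000 → first moment M = |Σ|/6 = 1262.0833
R_c = M/A = 1262.0833/99.5000 = 12.6843 mm
θ = 94° = 1.640609 rad
V = θ·R_c·A = 1.640609·12.6843·99.5000 = 2070.586 mm³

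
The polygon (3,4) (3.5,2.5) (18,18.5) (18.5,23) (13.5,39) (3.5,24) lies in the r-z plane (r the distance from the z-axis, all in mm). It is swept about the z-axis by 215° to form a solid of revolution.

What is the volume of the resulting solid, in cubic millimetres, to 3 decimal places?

Profile (r,z), 6 vertices: (3,4) (3.5,2.5) (18,18.5) (18.5,23) (13.5,39) (3.5,24)
edge 0: (3,4)→(3.5,2.5)  cross = 3·2.5 − 3.5·4 = -6.5000; (r_i+r_j)·cross = 6.5·-6.5000 = -42.2500
edge 1: (3.5,2.5)→(18,18.5)  cross = 3.5·18.5 − 18·2.5 = 19.7500; (r_i+r_j)·cross = 21.5·19.7500 = 424.6250
edge 2: (18,18.5)→(18.5,23)  cross = 18·23 − 18.5·18.5 = 71.7500; (r_i+r_j)·cross = 36.5·71.7500 = 2618.8750
edge 3: (18.5,23)→(13.5,39)  cross = 18.5·39 − 13.5·23 = 411.0000; (r_i+r_j)·cross = 32·411.0000 = 13152.0000
edge 4: (13.5,39)→(3.5,24)  cross = 13.5·24 − 3.5·39 = 187.5000; (r_i+r_j)·cross = 17·187.5000 = 3187.5000
edge 5: (3.5,24)→(3,4)  cross = 3.5·4 − 3·24 = -58.0000; (r_i+r_j)·cross = 6.5·-58.0000 = -377.0000
Σcross = 625.5000 → A = |Σcross|/2 = 312.7500 mm²
Σ(r_i+r_j)·cross = 18963.7500 → first moment M = |Σ|/6 = 3160.6250
R_c = M/A = 3160.6250/312.7500 = 10.1059 mm
θ = 215° = 3.752458 rad
V = θ·R_c·A = 3.752458·10.1059·312.7500 = 11860.112 mm³

Volume = 11860.112 mm³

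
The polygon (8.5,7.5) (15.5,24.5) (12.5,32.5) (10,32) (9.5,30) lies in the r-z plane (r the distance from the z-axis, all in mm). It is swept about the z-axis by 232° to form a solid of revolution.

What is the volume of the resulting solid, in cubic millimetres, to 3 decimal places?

Profile (r,z), 5 vertices: (8.5,7.5) (15.5,24.5) (12.5,32.5) (10,32) (9.5,30)
edge 0: (8.5,7.5)→(15.5,24.5)  cross = 8.5·24.5 − 15.5·7.5 = 92.0000; (r_i+r_j)·cross = 24·92.0000 = 2208.0000
edge 1: (15.5,24.5)→(12.5,32.5)  cross = 15.5·32.5 − 12.5·24.5 = 197.5000; (r_i+r_j)·cross = 28·197.5000 = 5530.0000
edge 2: (12.5,32.5)→(10,32)  cross = 12.5·32 − 10·32.5 = 75.0000; (r_i+r_j)·cross = 22.5·75.0000 = 1687.5000
edge 3: (10,32)→(9.5,30)  cross = 10·30 − 9.5·32 = -4.0000; (r_i+r_j)·cross = 19.5·-4.0000 = -78.0000
edge 4: (9.5,30)→(8.5,7.5)  cross = 9.5·7.5 − 8.5·30 = -183.7500; (r_i+r_j)·cross = 18·-183.7500 = -3307.5000
Σcross = 176.7500 → A = |Σcross|/2 = 88.3750 mm²
Σ(r_i+r_j)·cross = 6040.0000 → first moment M = |Σ|/6 = 1006.6667
R_c = M/A = 1006.6667/88.3750 = 11.3909 mm
θ = 232° = 4.049164 rad
V = θ·R_c·A = 4.049164·11.3909·88.3750 = 4076.158 mm³

Volume = 4076.158 mm³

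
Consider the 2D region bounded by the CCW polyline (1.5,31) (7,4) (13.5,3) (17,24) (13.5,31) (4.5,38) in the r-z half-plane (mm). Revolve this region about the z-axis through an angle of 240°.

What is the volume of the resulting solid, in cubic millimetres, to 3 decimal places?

Profile (r,z), 6 vertices: (1.5,31) (7,4) (13.5,3) (17,24) (13.5,31) (4.5,38)
edge 0: (1.5,31)→(7,4)  cross = 1.5·4 − 7·31 = -211.0000; (r_i+r_j)·cross = 8.5·-211.0000 = -1793.5000
edge 1: (7,4)→(13.5,3)  cross = 7·3 − 13.5·4 = -33.0000; (r_i+r_j)·cross = 20.5·-33.0000 = -676.5000
edge 2: (13.5,3)→(17,24)  cross = 13.5·24 − 17·3 = 273.0000; (r_i+r_j)·cross = 30.5·273.0000 = 8326.5000
edge 3: (17,24)→(13.5,31)  cross = 17·31 − 13.5·24 = 203.0000; (r_i+r_j)·cross = 30.5·203.0000 = 6191.5000
edge 4: (13.5,31)→(4.5,38)  cross = 13.5·38 − 4.5·31 = 373.5000; (r_i+r_j)·cross = 18·373.5000 = 6723.0000
edge 5: (4.5,38)→(1.5,31)  cross = 4.5·31 − 1.5·38 = 82.5000; (r_i+r_j)·cross = 6·82.5000 = 495.0000
Σcross = 688.0000 → A = |Σcross|/2 = 344.0000 mm²
Σ(r_i+r_j)·cross = 19266.0000 → first moment M = |Σ|/6 = 3211.0000
R_c = M/A = 3211.0000/344.0000 = 9.3343 mm
θ = 240° = 4.188790 rad
V = θ·R_c·A = 4.188790·9.3343·344.0000 = 13450.205 mm³

Volume = 13450.205 mm³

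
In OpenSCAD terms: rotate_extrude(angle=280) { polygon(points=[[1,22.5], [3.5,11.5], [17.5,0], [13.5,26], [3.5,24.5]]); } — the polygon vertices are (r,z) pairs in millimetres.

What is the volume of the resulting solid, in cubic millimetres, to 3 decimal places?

Profile (r,z), 5 vertices: (1,22.5) (3.5,11.5) (17.5,0) (13.5,26) (3.5,24.5)
edge 0: (1,22.5)→(3.5,11.5)  cross = 1·11.5 − 3.5·22.5 = -67.2500; (r_i+r_j)·cross = 4.5·-67.2500 = -302.6250
edge 1: (3.5,11.5)→(17.5,0)  cross = 3.5·0 − 17.5·11.5 = -201.2500; (r_i+r_j)·cross = 21·-201.2500 = -4226.2500
edge 2: (17.5,0)→(13.5,26)  cross = 17.5·26 − 13.5·0 = 455.0000; (r_i+r_j)·cross = 31·455.0000 = 14105.0000
edge 3: (13.5,26)→(3.5,24.5)  cross = 13.5·24.5 − 3.5·26 = 239.7500; (r_i+r_j)·cross = 17·239.7500 = 4075.7500
edge 4: (3.5,24.5)→(1,22.5)  cross = 3.5·22.5 − 1·24.5 = 54.2500; (r_i+r_j)·cross = 4.5·54.2500 = 244.1250
Σcross = 480.5000 → A = |Σcross|/2 = 240.2500 mm²
Σ(r_i+r_j)·cross = 13896.0000 → first moment M = |Σ|/6 = 2316.0000
R_c = M/A = 2316.0000/240.2500 = 9.6400 mm
θ = 280° = 4.886922 rad
V = θ·R_c·A = 4.886922·9.6400·240.2500 = 11318.111 mm³

Volume = 11318.111 mm³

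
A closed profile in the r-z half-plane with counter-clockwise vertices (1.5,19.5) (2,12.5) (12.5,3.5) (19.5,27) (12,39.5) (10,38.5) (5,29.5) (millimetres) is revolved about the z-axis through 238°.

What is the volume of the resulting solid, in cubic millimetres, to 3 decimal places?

Volume = 16473.956 mm³

Profile (r,z), 7 vertices: (1.5,19.5) (2,12.5) (12.5,3.5) (19.5,27) (12,39.5) (10,38.5) (5,29.5)
edge 0: (1.5,19.5)→(2,12.5)  cross = 1.5·12.5 − 2·19.5 = -20.2500; (r_i+r_j)·cross = 3.5·-20.2500 = -70.8750
edge 1: (2,12.5)→(12.5,3.5)  cross = 2·3.5 − 12.5·12.5 = -149.2500; (r_i+r_j)·cross = 14.5·-149.2500 = -2164.1250
edge 2: (12.5,3.5)→(19.5,27)  cross = 12.5·27 − 19.5·3.5 = 269.2500; (r_i+r_j)·cross = 32·269.2500 = 8616.0000
edge 3: (19.5,27)→(12,39.5)  cross = 19.5·39.5 − 12·27 = 446.2500; (r_i+r_j)·cross = 31.5·446.2500 = 14056.8750
edge 4: (12,39.5)→(10,38.5)  cross = 12·38.5 − 10·39.5 = 67.0000; (r_i+r_j)·cross = 22·67.0000 = 1474.0000
edge 5: (10,38.5)→(5,29.5)  cross = 10·29.5 − 5·38.5 = 102.5000; (r_i+r_j)·cross = 15·102.5000 = 1537.5000
edge 6: (5,29.5)→(1.5,19.5)  cross = 5·19.5 − 1.5·29.5 = 53.2500; (r_i+r_j)·cross = 6.5·53.2500 = 346.1250
Σcross = 768.7500 → A = |Σcross|/2 = 384.3750 mm²
Σ(r_i+r_j)·cross = 23795.5000 → first moment M = |Σ|/6 = 3965.9167
R_c = M/A = 3965.9167/384.3750 = 10.3178 mm
θ = 238° = 4.153884 rad
V = θ·R_c·A = 4.153884·10.3178·384.3750 = 16473.956 mm³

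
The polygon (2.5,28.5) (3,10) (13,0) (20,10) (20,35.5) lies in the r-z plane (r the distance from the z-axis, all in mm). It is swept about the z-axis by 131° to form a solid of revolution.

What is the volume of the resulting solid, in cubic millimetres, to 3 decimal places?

Volume = 12615.252 mm³

Profile (r,z), 5 vertices: (2.5,28.5) (3,10) (13,0) (20,10) (20,35.5)
edge 0: (2.5,28.5)→(3,10)  cross = 2.5·10 − 3·28.5 = -60.5000; (r_i+r_j)·cross = 5.5·-60.5000 = -332.7500
edge 1: (3,10)→(13,0)  cross = 3·0 − 13·10 = -130.0000; (r_i+r_j)·cross = 16·-130.0000 = -2080.0000
edge 2: (13,0)→(20,10)  cross = 13·10 − 20·0 = 130.0000; (r_i+r_j)·cross = 33·130.0000 = 4290.0000
edge 3: (20,10)→(20,35.5)  cross = 20·35.5 − 20·10 = 510.0000; (r_i+r_j)·cross = 40·510.0000 = 20400.0000
edge 4: (20,35.5)→(2.5,28.5)  cross = 20·28.5 − 2.5·35.5 = 481.2500; (r_i+r_j)·cross = 22.5·481.2500 = 10828.1250
Σcross = 930.7500 → A = |Σcross|/2 = 465.3750 mm²
Σ(r_i+r_j)·cross = 33105.3750 → first moment M = |Σ|/6 = 5517.5625
R_c = M/A = 5517.5625/465.3750 = 11.8562 mm
θ = 131° = 2.286381 rad
V = θ·R_c·A = 2.286381·11.8562·465.3750 = 12615.252 mm³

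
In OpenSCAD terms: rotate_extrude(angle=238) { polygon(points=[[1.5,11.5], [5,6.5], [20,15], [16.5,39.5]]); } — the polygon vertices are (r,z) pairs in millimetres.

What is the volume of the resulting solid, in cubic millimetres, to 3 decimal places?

Volume = 14168.118 mm³

Profile (r,z), 4 vertices: (1.5,11.5) (5,6.5) (20,15) (16.5,39.5)
edge 0: (1.5,11.5)→(5,6.5)  cross = 1.5·6.5 − 5·11.5 = -47.7500; (r_i+r_j)·cross = 6.5·-47.7500 = -310.3750
edge 1: (5,6.5)→(20,15)  cross = 5·15 − 20·6.5 = -55.0000; (r_i+r_j)·cross = 25·-55.0000 = -1375.0000
edge 2: (20,15)→(16.5,39.5)  cross = 20·39.5 − 16.5·15 = 542.5000; (r_i+r_j)·cross = 36.5·542.5000 = 19801.2500
edge 3: (16.5,39.5)→(1.5,11.5)  cross = 16.5·11.5 − 1.5·39.5 = 130.5000; (r_i+r_j)·cross = 18·130.5000 = 2349.0000
Σcross = 570.2500 → A = |Σcross|/2 = 285.1250 mm²
Σ(r_i+r_j)·cross = 20464.8750 → first moment M = |Σ|/6 = 3410.8125
R_c = M/A = 3410.8125/285.1250 = 11.9625 mm
θ = 238° = 4.153884 rad
V = θ·R_c·A = 4.153884·11.9625·285.1250 = 14168.118 mm³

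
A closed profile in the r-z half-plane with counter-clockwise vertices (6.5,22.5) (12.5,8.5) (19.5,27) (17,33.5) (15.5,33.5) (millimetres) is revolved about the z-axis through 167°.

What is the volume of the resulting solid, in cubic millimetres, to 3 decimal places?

Volume = 6221.548 mm³

Profile (r,z), 5 vertices: (6.5,22.5) (12.5,8.5) (19.5,27) (17,33.5) (15.5,33.5)
edge 0: (6.5,22.5)→(12.5,8.5)  cross = 6.5·8.5 − 12.5·22.5 = -226.0000; (r_i+r_j)·cross = 19·-226.0000 = -4294.0000
edge 1: (12.5,8.5)→(19.5,27)  cross = 12.5·27 − 19.5·8.5 = 171.7500; (r_i+r_j)·cross = 32·171.7500 = 5496.0000
edge 2: (19.5,27)→(17,33.5)  cross = 19.5·33.5 − 17·27 = 194.2500; (r_i+r_j)·cross = 36.5·194.2500 = 7090.1250
edge 3: (17,33.5)→(15.5,33.5)  cross = 17·33.5 − 15.5·33.5 = 50.2500; (r_i+r_j)·cross = 32.5·50.2500 = 1633.1250
edge 4: (15.5,33.5)→(6.5,22.5)  cross = 15.5·22.5 − 6.5·33.5 = 131.0000; (r_i+r_j)·cross = 22·131.0000 = 2882.0000
Σcross = 321.2500 → A = |Σcross|/2 = 160.6250 mm²
Σ(r_i+r_j)·cross = 12807.2500 → first moment M = |Σ|/6 = 2134.5417
R_c = M/A = 2134.5417/160.6250 = 13.2890 mm
θ = 167° = 2.914700 rad
V = θ·R_c·A = 2.914700·13.2890·160.6250 = 6221.548 mm³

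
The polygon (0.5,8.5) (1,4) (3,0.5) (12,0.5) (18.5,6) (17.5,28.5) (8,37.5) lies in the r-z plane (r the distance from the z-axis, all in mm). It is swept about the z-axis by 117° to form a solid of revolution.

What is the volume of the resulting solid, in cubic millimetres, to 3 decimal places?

Volume = 9642.022 mm³

Profile (r,z), 7 vertices: (0.5,8.5) (1,4) (3,0.5) (12,0.5) (18.5,6) (17.5,28.5) (8,37.5)
edge 0: (0.5,8.5)→(1,4)  cross = 0.5·4 − 1·8.5 = -6.5000; (r_i+r_j)·cross = 1.5·-6.5000 = -9.7500
edge 1: (1,4)→(3,0.5)  cross = 1·0.5 − 3·4 = -11.5000; (r_i+r_j)·cross = 4·-11.5000 = -46.0000
edge 2: (3,0.5)→(12,0.5)  cross = 3·0.5 − 12·0.5 = -4.5000; (r_i+r_j)·cross = 15·-4.5000 = -67.5000
edge 3: (12,0.5)→(18.5,6)  cross = 12·6 − 18.5·0.5 = 62.7500; (r_i+r_j)·cross = 30.5·62.7500 = 1913.8750
edge 4: (18.5,6)→(17.5,28.5)  cross = 18.5·28.5 − 17.5·6 = 422.2500; (r_i+r_j)·cross = 36·422.2500 = 15201.0000
edge 5: (17.5,28.5)→(8,37.5)  cross = 17.5·37.5 − 8·28.5 = 428.2500; (r_i+r_j)·cross = 25.5·428.2500 = 10920.3750
edge 6: (8,37.5)→(0.5,8.5)  cross = 8·8.5 − 0.5·37.5 = 49.2500; (r_i+r_j)·cross = 8.5·49.2500 = 418.6250
Σcross = 940.0000 → A = |Σcross|/2 = 470.0000 mm²
Σ(r_i+r_j)·cross = 28330.6250 → first moment M = |Σ|/6 = 4721.7708
R_c = M/A = 4721.7708/470.0000 = 10.0463 mm
θ = 117° = 2.042035 rad
V = θ·R_c·A = 2.042035·10.0463·470.0000 = 9642.022 mm³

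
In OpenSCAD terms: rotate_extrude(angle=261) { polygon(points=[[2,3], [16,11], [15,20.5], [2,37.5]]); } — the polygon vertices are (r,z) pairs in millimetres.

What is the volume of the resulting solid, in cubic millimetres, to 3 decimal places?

Volume = 10002.321 mm³

Profile (r,z), 4 vertices: (2,3) (16,11) (15,20.5) (2,37.5)
edge 0: (2,3)→(16,11)  cross = 2·11 − 16·3 = -26.0000; (r_i+r_j)·cross = 18·-26.0000 = -468.0000
edge 1: (16,11)→(15,20.5)  cross = 16·20.5 − 15·11 = 163.0000; (r_i+r_j)·cross = 31·163.0000 = 5053.0000
edge 2: (15,20.5)→(2,37.5)  cross = 15·37.5 − 2·20.5 = 521.5000; (r_i+r_j)·cross = 17·521.5000 = 8865.5000
edge 3: (2,37.5)→(2,3)  cross = 2·3 − 2·37.5 = -69.0000; (r_i+r_j)·cross = 4·-69.0000 = -276.0000
Σcross = 589.5000 → A = |Σcross|/2 = 294.7500 mm²
Σ(r_i+r_j)·cross = 13174.5000 → first moment M = |Σ|/6 = 2195.7500
R_c = M/A = 2195.7500/294.7500 = 7.4495 mm
θ = 261° = 4.555309 rad
V = θ·R_c·A = 4.555309·7.4495·294.7500 = 10002.321 mm³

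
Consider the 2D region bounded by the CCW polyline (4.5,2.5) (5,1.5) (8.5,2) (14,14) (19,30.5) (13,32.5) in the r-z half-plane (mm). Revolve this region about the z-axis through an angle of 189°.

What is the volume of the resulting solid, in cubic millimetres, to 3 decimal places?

Profile (r,z), 6 vertices: (4.5,2.5) (5,1.5) (8.5,2) (14,14) (19,30.5) (13,32.5)
edge 0: (4.5,2.5)→(5,1.5)  cross = 4.5·1.5 − 5·2.5 = -5.7500; (r_i+r_j)·cross = 9.5·-5.7500 = -54.6250
edge 1: (5,1.5)→(8.5,2)  cross = 5·2 − 8.5·1.5 = -2.7500; (r_i+r_j)·cross = 13.5·-2.7500 = -37.1250
edge 2: (8.5,2)→(14,14)  cross = 8.5·14 − 14·2 = 91.0000; (r_i+r_j)·cross = 22.5·91.0000 = 2047.5000
edge 3: (14,14)→(19,30.5)  cross = 14·30.5 − 19·14 = 161.0000; (r_i+r_j)·cross = 33·161.0000 = 5313.0000
edge 4: (19,30.5)→(13,32.5)  cross = 19·32.5 − 13·30.5 = 221.0000; (r_i+r_j)·cross = 32·221.0000 = 7072.0000
edge 5: (13,32.5)→(4.5,2.5)  cross = 13·2.5 − 4.5·32.5 = -113.7500; (r_i+r_j)·cross = 17.5·-113.7500 = -1990.6250
Σcross = 350.7500 → A = |Σcross|/2 = 175.3750 mm²
Σ(r_i+r_j)·cross = 12350.1250 → first moment M = |Σ|/6 = 2058.3542
R_c = M/A = 2058.3542/175.3750 = 11.7369 mm
θ = 189° = 3.298672 rad
V = θ·R_c·A = 3.298672·11.7369·175.3750 = 6789.836 mm³

Volume = 6789.836 mm³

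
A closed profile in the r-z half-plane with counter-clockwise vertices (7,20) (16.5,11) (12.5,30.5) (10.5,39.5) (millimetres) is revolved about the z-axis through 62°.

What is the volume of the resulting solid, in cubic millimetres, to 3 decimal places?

Profile (r,z), 4 vertices: (7,20) (16.5,11) (12.5,30.5) (10.5,39.5)
edge 0: (7,20)→(16.5,11)  cross = 7·11 − 16.5·20 = -253.0000; (r_i+r_j)·cross = 23.5·-253.0000 = -5945.5000
edge 1: (16.5,11)→(12.5,30.5)  cross = 16.5·30.5 − 12.5·11 = 365.7500; (r_i+r_j)·cross = 29·365.7500 = 10606.7500
edge 2: (12.5,30.5)→(10.5,39.5)  cross = 12.5·39.5 − 10.5·30.5 = 173.5000; (r_i+r_j)·cross = 23·173.5000 = 3990.5000
edge 3: (10.5,39.5)→(7,20)  cross = 10.5·20 − 7·39.5 = -66.5000; (r_i+r_j)·cross = 17.5·-66.5000 = -1163.7500
Σcross = 219.7500 → A = |Σcross|/2 = 109.8750 mm²
Σ(r_i+r_j)·cross = 7488.0000 → first moment M = |Σ|/6 = 1248.0000
R_c = M/A = 1248.0000/109.8750 = 11.3584 mm
θ = 62° = 1.082104 rad
V = θ·R_c·A = 1.082104·11.3584·109.8750 = 1350.466 mm³

Volume = 1350.466 mm³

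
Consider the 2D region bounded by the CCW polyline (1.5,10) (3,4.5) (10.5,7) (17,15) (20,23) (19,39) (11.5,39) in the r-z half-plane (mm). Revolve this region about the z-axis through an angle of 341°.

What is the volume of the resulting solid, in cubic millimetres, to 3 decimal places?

Volume = 26781.581 mm³

Profile (r,z), 7 vertices: (1.5,10) (3,4.5) (10.5,7) (17,15) (20,23) (19,39) (11.5,39)
edge 0: (1.5,10)→(3,4.5)  cross = 1.5·4.5 − 3·10 = -23.2500; (r_i+r_j)·cross = 4.5·-23.2500 = -104.6250
edge 1: (3,4.5)→(10.5,7)  cross = 3·7 − 10.5·4.5 = -26.2500; (r_i+r_j)·cross = 13.5·-26.2500 = -354.3750
edge 2: (10.5,7)→(17,15)  cross = 10.5·15 − 17·7 = 38.5000; (r_i+r_j)·cross = 27.5·38.5000 = 1058.7500
edge 3: (17,15)→(20,23)  cross = 17·23 − 20·15 = 91.0000; (r_i+r_j)·cross = 37·91.0000 = 3367.0000
edge 4: (20,23)→(19,39)  cross = 20·39 − 19·23 = 343.0000; (r_i+r_j)·cross = 39·343.0000 = 13377.0000
edge 5: (19,39)→(11.5,39)  cross = 19·39 − 11.5·39 = 292.5000; (r_i+r_j)·cross = 30.5·292.5000 = 8921.2500
edge 6: (11.5,39)→(1.5,10)  cross = 11.5·10 − 1.5·39 = 56.5000; (r_i+r_j)·cross = 13·56.5000 = 734.5000
Σcross = 772.0000 → A = |Σcross|/2 = 386.0000 mm²
Σ(r_i+r_j)·cross = 26999.5000 → first moment M = |Σ|/6 = 4499.9167
R_c = M/A = 4499.9167/386.0000 = 11.6578 mm
θ = 341° = 5.951573 rad
V = θ·R_c·A = 5.951573·11.6578·386.0000 = 26781.581 mm³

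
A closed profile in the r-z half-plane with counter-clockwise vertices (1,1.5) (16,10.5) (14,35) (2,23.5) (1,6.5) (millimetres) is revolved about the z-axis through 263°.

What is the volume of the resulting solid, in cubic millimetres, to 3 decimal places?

Volume = 12441.780 mm³

Profile (r,z), 5 vertices: (1,1.5) (16,10.5) (14,35) (2,23.5) (1,6.5)
edge 0: (1,1.5)→(16,10.5)  cross = 1·10.5 − 16·1.5 = -13.5000; (r_i+r_j)·cross = 17·-13.5000 = -229.5000
edge 1: (16,10.5)→(14,35)  cross = 16·35 − 14·10.5 = 413.0000; (r_i+r_j)·cross = 30·413.0000 = 12390.0000
edge 2: (14,35)→(2,23.5)  cross = 14·23.5 − 2·35 = 259.0000; (r_i+r_j)·cross = 16·259.0000 = 4144.0000
edge 3: (2,23.5)→(1,6.5)  cross = 2·6.5 − 1·23.5 = -10.5000; (r_i+r_j)·cross = 3·-10.5000 = -31.5000
edge 4: (1,6.5)→(1,1.5)  cross = 1·1.5 − 1·6.5 = -5.0000; (r_i+r_j)·cross = 2·-5.0000 = -10.0000
Σcross = 643.0000 → A = |Σcross|/2 = 321.5000 mm²
Σ(r_i+r_j)·cross = 16263.0000 → first moment M = |Σ|/6 = 2710.5000
R_c = M/A = 2710.5000/321.5000 = 8.4308 mm
θ = 263° = 4.590216 rad
V = θ·R_c·A = 4.590216·8.4308·321.5000 = 12441.780 mm³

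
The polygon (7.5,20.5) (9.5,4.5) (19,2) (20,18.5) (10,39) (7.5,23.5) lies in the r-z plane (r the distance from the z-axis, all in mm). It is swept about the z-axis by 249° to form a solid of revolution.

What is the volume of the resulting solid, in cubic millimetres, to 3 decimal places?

Volume = 17399.776 mm³

Profile (r,z), 6 vertices: (7.5,20.5) (9.5,4.5) (19,2) (20,18.5) (10,39) (7.5,23.5)
edge 0: (7.5,20.5)→(9.5,4.5)  cross = 7.5·4.5 − 9.5·20.5 = -161.0000; (r_i+r_j)·cross = 17·-161.0000 = -2737.0000
edge 1: (9.5,4.5)→(19,2)  cross = 9.5·2 − 19·4.5 = -66.5000; (r_i+r_j)·cross = 28.5·-66.5000 = -1895.2500
edge 2: (19,2)→(20,18.5)  cross = 19·18.5 − 20·2 = 311.5000; (r_i+r_j)·cross = 39·311.5000 = 12148.5000
edge 3: (20,18.5)→(10,39)  cross = 20·39 − 10·18.5 = 595.0000; (r_i+r_j)·cross = 30·595.0000 = 17850.0000
edge 4: (10,39)→(7.5,23.5)  cross = 10·23.5 − 7.5·39 = -57.5000; (r_i+r_j)·cross = 17.5·-57.5000 = -1006.2500
edge 5: (7.5,23.5)→(7.5,20.5)  cross = 7.5·20.5 − 7.5·23.5 = -22.5000; (r_i+r_j)·cross = 15·-22.5000 = -337.5000
Σcross = 599.0000 → A = |Σcross|/2 = 299.5000 mm²
Σ(r_i+r_j)·cross = 24022.5000 → first moment M = |Σ|/6 = 4003.7500
R_c = M/A = 4003.7500/299.5000 = 13.3681 mm
θ = 249° = 4.345870 rad
V = θ·R_c·A = 4.345870·13.3681·299.5000 = 17399.776 mm³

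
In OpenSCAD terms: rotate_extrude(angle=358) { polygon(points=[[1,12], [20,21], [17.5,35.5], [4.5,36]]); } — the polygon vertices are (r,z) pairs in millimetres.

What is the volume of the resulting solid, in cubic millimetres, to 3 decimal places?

Volume = 19462.607 mm³

Profile (r,z), 4 vertices: (1,12) (20,21) (17.5,35.5) (4.5,36)
edge 0: (1,12)→(20,21)  cross = 1·21 − 20·12 = -219.0000; (r_i+r_j)·cross = 21·-219.0000 = -4599.0000
edge 1: (20,21)→(17.5,35.5)  cross = 20·35.5 − 17.5·21 = 342.5000; (r_i+r_j)·cross = 37.5·342.5000 = 12843.7500
edge 2: (17.5,35.5)→(4.5,36)  cross = 17.5·36 − 4.5·35.5 = 470.2500; (r_i+r_j)·cross = 22·470.2500 = 10345.5000
edge 3: (4.5,36)→(1,12)  cross = 4.5·12 − 1·36 = 18.0000; (r_i+r_j)·cross = 5.5·18.0000 = 99.0000
Σcross = 611.7500 → A = |Σcross|/2 = 305.8750 mm²
Σ(r_i+r_j)·cross = 18689.2500 → first moment M = |Σ|/6 = 3114.8750
R_c = M/A = 3114.8750/305.8750 = 10.1835 mm
θ = 358° = 6.248279 rad
V = θ·R_c·A = 6.248279·10.1835·305.8750 = 19462.607 mm³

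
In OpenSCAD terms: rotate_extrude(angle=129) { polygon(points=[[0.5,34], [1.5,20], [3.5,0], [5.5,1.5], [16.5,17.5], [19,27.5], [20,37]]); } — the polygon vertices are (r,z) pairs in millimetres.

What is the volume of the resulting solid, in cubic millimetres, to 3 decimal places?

Profile (r,z), 7 vertices: (0.5,34) (1.5,20) (3.5,0) (5.5,1.5) (16.5,17.5) (19,27.5) (20,37)
edge 0: (0.5,34)→(1.5,20)  cross = 0.5·20 − 1.5·34 = -41.0000; (r_i+r_j)·cross = 2·-41.0000 = -82.0000
edge 1: (1.5,20)→(3.5,0)  cross = 1.5·0 − 3.5·20 = -70.0000; (r_i+r_j)·cross = 5·-70.0000 = -350.0000
edge 2: (3.5,0)→(5.5,1.5)  cross = 3.5·1.5 − 5.5·0 = 5.2500; (r_i+r_j)·cross = 9·5.2500 = 47.2500
edge 3: (5.5,1.5)→(16.5,17.5)  cross = 5.5·17.5 − 16.5·1.5 = 71.5000; (r_i+r_j)·cross = 22·71.5000 = 1573.0000
edge 4: (16.5,17.5)→(19,27.5)  cross = 16.5·27.5 − 19·17.5 = 121.2500; (r_i+r_j)·cross = 35.5·121.2500 = 4304.3750
edge 5: (19,27.5)→(20,37)  cross = 19·37 − 20·27.5 = 153.0000; (r_i+r_j)·cross = 39·153.0000 = 5967.0000
edge 6: (20,37)→(0.5,34)  cross = 20·34 − 0.5·37 = 661.5000; (r_i+r_j)·cross = 20.5·661.5000 = 13560.7500
Σcross = 901.5000 → A = |Σcross|/2 = 450.7500 mm²
Σ(r_i+r_j)·cross = 25020.3750 → first moment M = |Σ|/6 = 4170.0625
R_c = M/A = 4170.0625/450.7500 = 9.2514 mm
θ = 129° = 2.251475 rad
V = θ·R_c·A = 2.251475·9.2514·450.7500 = 9388.790 mm³

Volume = 9388.790 mm³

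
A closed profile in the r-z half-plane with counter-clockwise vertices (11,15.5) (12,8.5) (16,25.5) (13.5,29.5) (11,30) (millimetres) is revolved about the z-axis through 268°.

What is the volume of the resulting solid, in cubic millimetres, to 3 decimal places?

Profile (r,z), 5 vertices: (11,15.5) (12,8.5) (16,25.5) (13.5,29.5) (11,30)
edge 0: (11,15.5)→(12,8.5)  cross = 11·8.5 − 12·15.5 = -92.5000; (r_i+r_j)·cross = 23·-92.5000 = -2127.5000
edge 1: (12,8.5)→(16,25.5)  cross = 12·25.5 − 16·8.5 = 170.0000; (r_i+r_j)·cross = 28·170.0000 = 4760.0000
edge 2: (16,25.5)→(13.5,29.5)  cross = 16·29.5 − 13.5·25.5 = 127.7500; (r_i+r_j)·cross = 29.5·127.7500 = 3768.6250
edge 3: (13.5,29.5)→(11,30)  cross = 13.5·30 − 11·29.5 = 80.5000; (r_i+r_j)·cross = 24.5·80.5000 = 1972.2500
edge 4: (11,30)→(11,15.5)  cross = 11·15.5 − 11·30 = -159.5000; (r_i+r_j)·cross = 22·-159.5000 = -3509.0000
Σcross = 126.2500 → A = |Σcross|/2 = 63.1250 mm²
Σ(r_i+r_j)·cross = 4864.3750 → first moment M = |Σ|/6 = 810.7292
R_c = M/A = 810.7292/63.1250 = 12.8432 mm
θ = 268° = 4.677482 rad
V = θ·R_c·A = 4.677482·12.8432·63.1250 = 3792.171 mm³

Volume = 3792.171 mm³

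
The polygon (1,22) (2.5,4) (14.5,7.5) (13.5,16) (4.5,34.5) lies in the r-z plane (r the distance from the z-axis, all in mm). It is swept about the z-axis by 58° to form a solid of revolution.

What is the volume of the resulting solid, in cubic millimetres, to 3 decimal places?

Volume = 1730.596 mm³

Profile (r,z), 5 vertices: (1,22) (2.5,4) (14.5,7.5) (13.5,16) (4.5,34.5)
edge 0: (1,22)→(2.5,4)  cross = 1·4 − 2.5·22 = -51.0000; (r_i+r_j)·cross = 3.5·-51.0000 = -178.5000
edge 1: (2.5,4)→(14.5,7.5)  cross = 2.5·7.5 − 14.5·4 = -39.2500; (r_i+r_j)·cross = 17·-39.2500 = -667.2500
edge 2: (14.5,7.5)→(13.5,16)  cross = 14.5·16 − 13.5·7.5 = 130.7500; (r_i+r_j)·cross = 28·130.7500 = 3661.0000
edge 3: (13.5,16)→(4.5,34.5)  cross = 13.5·34.5 − 4.5·16 = 393.7500; (r_i+r_j)·cross = 18·393.7500 = 7087.5000
edge 4: (4.5,34.5)→(1,22)  cross = 4.5·22 − 1·34.5 = 64.5000; (r_i+r_j)·cross = 5.5·64.5000 = 354.7500
Σcross = 498.7500 → A = |Σcross|/2 = 249.3750 mm²
Σ(r_i+r_j)·cross = 10257.5000 → first moment M = |Σ|/6 = 1709.5833
R_c = M/A = 1709.5833/249.3750 = 6.8555 mm
θ = 58° = 1.012291 rad
V = θ·R_c·A = 1.012291·6.8555·249.3750 = 1730.596 mm³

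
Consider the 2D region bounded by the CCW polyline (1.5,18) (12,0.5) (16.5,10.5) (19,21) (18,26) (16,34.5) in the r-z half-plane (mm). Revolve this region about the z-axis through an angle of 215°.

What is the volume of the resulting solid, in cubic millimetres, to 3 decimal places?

Profile (r,z), 6 vertices: (1.5,18) (12,0.5) (16.5,10.5) (19,21) (18,26) (16,34.5)
edge 0: (1.5,18)→(12,0.5)  cross = 1.5·0.5 − 12·18 = -215.2500; (r_i+r_j)·cross = 13.5·-215.2500 = -2905.8750
edge 1: (12,0.5)→(16.5,10.5)  cross = 12·10.5 − 16.5·0.5 = 117.7500; (r_i+r_j)·cross = 28.5·117.7500 = 3355.8750
edge 2: (16.5,10.5)→(19,21)  cross = 16.5·21 − 19·10.5 = 147.0000; (r_i+r_j)·cross = 35.5·147.0000 = 5218.5000
edge 3: (19,21)→(18,26)  cross = 19·26 − 18·21 = 116.0000; (r_i+r_j)·cross = 37·116.0000 = 4292.0000
edge 4: (18,26)→(16,34.5)  cross = 18·34.5 − 16·26 = 205.0000; (r_i+r_j)·cross = 34·205.0000 = 6970.0000
edge 5: (16,34.5)→(1.5,18)  cross = 16·18 − 1.5·34.5 = 236.2500; (r_i+r_j)·cross = 17.5·236.2500 = 4134.3750
Σcross = 606.7500 → A = |Σcross|/2 = 303.3750 mm²
Σ(r_i+r_j)·cross = 21064.8750 → first moment M = |Σ|/6 = 3510.8125
R_c = M/A = 3510.8125/303.3750 = 11.5725 mm
θ = 215° = 3.752458 rad
V = θ·R_c·A = 3.752458·11.5725·303.3750 = 13174.176 mm³

Volume = 13174.176 mm³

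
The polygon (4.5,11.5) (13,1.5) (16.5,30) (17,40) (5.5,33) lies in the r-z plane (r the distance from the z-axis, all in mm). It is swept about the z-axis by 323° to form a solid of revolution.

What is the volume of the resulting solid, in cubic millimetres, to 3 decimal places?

Profile (r,z), 5 vertices: (4.5,11.5) (13,1.5) (16.5,30) (17,40) (5.5,33)
edge 0: (4.5,11.5)→(13,1.5)  cross = 4.5·1.5 − 13·11.5 = -142.7500; (r_i+r_j)·cross = 17.5·-142.7500 = -2498.1250
edge 1: (13,1.5)→(16.5,30)  cross = 13·30 − 16.5·1.5 = 365.2500; (r_i+r_j)·cross = 29.5·365.2500 = 10774.8750
edge 2: (16.5,30)→(17,40)  cross = 16.5·40 − 17·30 = 150.0000; (r_i+r_j)·cross = 33.5·150.0000 = 5025.0000
edge 3: (17,40)→(5.5,33)  cross = 17·33 − 5.5·40 = 341.0000; (r_i+r_j)·cross = 22.5·341.0000 = 7672.5000
edge 4: (5.5,33)→(4.5,11.5)  cross = 5.5·11.5 − 4.5·33 = -85.2500; (r_i+r_j)·cross = 10·-85.2500 = -852.5000
Σcross = 628.2500 → A = |Σcross|/2 = 314.1250 mm²
Σ(r_i+r_j)·cross = 20121.7500 → first moment M = |Σ|/6 = 3353.6250
R_c = M/A = 3353.6250/314.1250 = 10.6761 mm
θ = 323° = 5.637413 rad
V = θ·R_c·A = 5.637413·10.6761·314.1250 = 18905.771 mm³

Volume = 18905.771 mm³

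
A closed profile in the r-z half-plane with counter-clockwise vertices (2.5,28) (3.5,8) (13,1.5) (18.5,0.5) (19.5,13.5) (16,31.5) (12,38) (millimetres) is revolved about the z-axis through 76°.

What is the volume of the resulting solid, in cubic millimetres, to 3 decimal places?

Profile (r,z), 7 vertices: (2.5,28) (3.5,8) (13,1.5) (18.5,0.5) (19.5,13.5) (16,31.5) (12,38)
edge 0: (2.5,28)→(3.5,8)  cross = 2.5·8 − 3.5·28 = -78.0000; (r_i+r_j)·cross = 6·-78.0000 = -468.0000
edge 1: (3.5,8)→(13,1.5)  cross = 3.5·1.5 − 13·8 = -98.7500; (r_i+r_j)·cross = 16.5·-98.7500 = -1629.3750
edge 2: (13,1.5)→(18.5,0.5)  cross = 13·0.5 − 18.5·1.5 = -21.2500; (r_i+r_j)·cross = 31.5·-21.2500 = -669.3750
edge 3: (18.5,0.5)→(19.5,13.5)  cross = 18.5·13.5 − 19.5·0.5 = 240.0000; (r_i+r_j)·cross = 38·240.0000 = 9120.0000
edge 4: (19.5,13.5)→(16,31.5)  cross = 19.5·31.5 − 16·13.5 = 398.2500; (r_i+r_j)·cross = 35.5·398.2500 = 14137.8750
edge 5: (16,31.5)→(12,38)  cross = 16·38 − 12·31.5 = 230.0000; (r_i+r_j)·cross = 28·230.0000 = 6440.0000
edge 6: (12,38)→(2.5,28)  cross = 12·28 − 2.5·38 = 241.0000; (r_i+r_j)·cross = 14.5·241.0000 = 3494.5000
Σcross = 911.2500 → A = |Σcross|/2 = 455.6250 mm²
Σ(r_i+r_j)·cross = 30425.6250 → first moment M = |Σ|/6 = 5070.9375
R_c = M/A = 5070.9375/455.6250 = 11.1296 mm
θ = 76° = 1.326450 rad
V = θ·R_c·A = 1.326450·11.1296·455.6250 = 6726.346 mm³

Volume = 6726.346 mm³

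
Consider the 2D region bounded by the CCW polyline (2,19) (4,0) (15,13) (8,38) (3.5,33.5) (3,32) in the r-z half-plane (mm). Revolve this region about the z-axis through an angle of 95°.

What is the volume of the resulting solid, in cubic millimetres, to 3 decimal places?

Volume = 3548.876 mm³

Profile (r,z), 6 vertices: (2,19) (4,0) (15,13) (8,38) (3.5,33.5) (3,32)
edge 0: (2,19)→(4,0)  cross = 2·0 − 4·19 = -76.0000; (r_i+r_j)·cross = 6·-76.0000 = -456.0000
edge 1: (4,0)→(15,13)  cross = 4·13 − 15·0 = 52.0000; (r_i+r_j)·cross = 19·52.0000 = 988.0000
edge 2: (15,13)→(8,38)  cross = 15·38 − 8·13 = 466.0000; (r_i+r_j)·cross = 23·466.0000 = 10718.0000
edge 3: (8,38)→(3.5,33.5)  cross = 8·33.5 − 3.5·38 = 135.0000; (r_i+r_j)·cross = 11.5·135.0000 = 1552.5000
edge 4: (3.5,33.5)→(3,32)  cross = 3.5·32 − 3·33.5 = 11.5000; (r_i+r_j)·cross = 6.5·11.5000 = 74.7500
edge 5: (3,32)→(2,19)  cross = 3·19 − 2·32 = -7.0000; (r_i+r_j)·cross = 5·-7.0000 = -35.0000
Σcross = 581.5000 → A = |Σcross|/2 = 290.7500 mm²
Σ(r_i+r_j)·cross = 12842.2500 → first moment M = |Σ|/6 = 2140.3750
R_c = M/A = 2140.3750/290.7500 = 7.3616 mm
θ = 95° = 1.658063 rad
V = θ·R_c·A = 1.658063·7.3616·290.7500 = 3548.876 mm³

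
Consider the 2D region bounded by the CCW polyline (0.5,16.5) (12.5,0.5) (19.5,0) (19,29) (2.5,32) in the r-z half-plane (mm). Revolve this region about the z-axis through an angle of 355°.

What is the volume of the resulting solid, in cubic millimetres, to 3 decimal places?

Volume = 31362.450 mm³

Profile (r,z), 5 vertices: (0.5,16.5) (12.5,0.5) (19.5,0) (19,29) (2.5,32)
edge 0: (0.5,16.5)→(12.5,0.5)  cross = 0.5·0.5 − 12.5·16.5 = -206.0000; (r_i+r_j)·cross = 13·-206.0000 = -2678.0000
edge 1: (12.5,0.5)→(19.5,0)  cross = 12.5·0 − 19.5·0.5 = -9.7500; (r_i+r_j)·cross = 32·-9.7500 = -312.0000
edge 2: (19.5,0)→(19,29)  cross = 19.5·29 − 19·0 = 565.5000; (r_i+r_j)·cross = 38.5·565.5000 = 21771.7500
edge 3: (19,29)→(2.5,32)  cross = 19·32 − 2.5·29 = 535.5000; (r_i+r_j)·cross = 21.5·535.5000 = 11513.2500
edge 4: (2.5,32)→(0.5,16.5)  cross = 2.5·16.5 − 0.5·32 = 25.2500; (r_i+r_j)·cross = 3·25.2500 = 75.7500
Σcross = 910.5000 → A = |Σcross|/2 = 455.2500 mm²
Σ(r_i+r_j)·cross = 30370.7500 → first moment M = |Σ|/6 = 5061.7917
R_c = M/A = 5061.7917/455.2500 = 11.1187 mm
θ = 355° = 6.195919 rad
V = θ·R_c·A = 6.195919·11.1187·455.2500 = 31362.450 mm³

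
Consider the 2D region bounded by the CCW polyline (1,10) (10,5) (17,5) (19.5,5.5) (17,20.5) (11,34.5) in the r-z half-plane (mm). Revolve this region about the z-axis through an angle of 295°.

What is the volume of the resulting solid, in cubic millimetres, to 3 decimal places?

Volume = 17210.566 mm³

Profile (r,z), 6 vertices: (1,10) (10,5) (17,5) (19.5,5.5) (17,20.5) (11,34.5)
edge 0: (1,10)→(10,5)  cross = 1·5 − 10·10 = -95.0000; (r_i+r_j)·cross = 11·-95.0000 = -1045.0000
edge 1: (10,5)→(17,5)  cross = 10·5 − 17·5 = -35.0000; (r_i+r_j)·cross = 27·-35.0000 = -945.0000
edge 2: (17,5)→(19.5,5.5)  cross = 17·5.5 − 19.5·5 = -4.0000; (r_i+r_j)·cross = 36.5·-4.0000 = -146.0000
edge 3: (19.5,5.5)→(17,20.5)  cross = 19.5·20.5 − 17·5.5 = 306.2500; (r_i+r_j)·cross = 36.5·306.2500 = 11178.1250
edge 4: (17,20.5)→(11,34.5)  cross = 17·34.5 − 11·20.5 = 361.0000; (r_i+r_j)·cross = 28·361.0000 = 10108.0000
edge 5: (11,34.5)→(1,10)  cross = 11·10 − 1·34.5 = 75.5000; (r_i+r_j)·cross = 12·75.5000 = 906.0000
Σcross = 608.7500 → A = |Σcross|/2 = 304.3750 mm²
Σ(r_i+r_j)·cross = 20056.1250 → first moment M = |Σ|/6 = 3342.6875
R_c = M/A = 3342.6875/304.3750 = 10.9821 mm
θ = 295° = 5.148721 rad
V = θ·R_c·A = 5.148721·10.9821·304.3750 = 17210.566 mm³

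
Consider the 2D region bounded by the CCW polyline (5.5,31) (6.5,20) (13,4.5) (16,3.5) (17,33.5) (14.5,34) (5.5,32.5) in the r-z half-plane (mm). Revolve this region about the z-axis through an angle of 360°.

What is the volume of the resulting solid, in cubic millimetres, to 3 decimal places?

Profile (r,z), 7 vertices: (5.5,31) (6.5,20) (13,4.5) (16,3.5) (17,33.5) (14.5,34) (5.5,32.5)
edge 0: (5.5,31)→(6.5,20)  cross = 5.5·20 − 6.5·31 = -91.5000; (r_i+r_j)·cross = 12·-91.5000 = -1098.0000
edge 1: (6.5,20)→(13,4.5)  cross = 6.5·4.5 − 13·20 = -230.7500; (r_i+r_j)·cross = 19.5·-230.7500 = -4499.6250
edge 2: (13,4.5)→(16,3.5)  cross = 13·3.5 − 16·4.5 = -26.5000; (r_i+r_j)·cross = 29·-26.5000 = -768.5000
edge 3: (16,3.5)→(17,33.5)  cross = 16·33.5 − 17·3.5 = 476.5000; (r_i+r_j)·cross = 33·476.5000 = 15724.5000
edge 4: (17,33.5)→(14.5,34)  cross = 17·34 − 14.5·33.5 = 92.2500; (r_i+r_j)·cross = 31.5·92.2500 = 2905.8750
edge 5: (14.5,34)→(5.5,32.5)  cross = 14.5·32.5 − 5.5·34 = 284.2500; (r_i+r_j)·cross = 20·284.2500 = 5685.0000
edge 6: (5.5,32.5)→(5.5,31)  cross = 5.5·31 − 5.5·32.5 = -8.2500; (r_i+r_j)·cross = 11·-8.2500 = -90.7500
Σcross = 496.0000 → A = |Σcross|/2 = 248.0000 mm²
Σ(r_i+r_j)·cross = 17858.5000 → first moment M = |Σ|/6 = 2976.4167
R_c = M/A = 2976.4167/248.0000 = 12.0017 mm
θ = 360° = 6.283185 rad
V = θ·R_c·A = 6.283185·12.0017·248.0000 = 18701.377 mm³

Volume = 18701.377 mm³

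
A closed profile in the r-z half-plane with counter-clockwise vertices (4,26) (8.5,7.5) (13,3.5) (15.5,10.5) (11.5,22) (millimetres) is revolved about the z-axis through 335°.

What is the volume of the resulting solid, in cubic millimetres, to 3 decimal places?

Profile (r,z), 5 vertices: (4,26) (8.5,7.5) (13,3.5) (15.5,10.5) (11.5,22)
edge 0: (4,26)→(8.5,7.5)  cross = 4·7.5 − 8.5·26 = -191.0000; (r_i+r_j)·cross = 12.5·-191.0000 = -2387.5000
edge 1: (8.5,7.5)→(13,3.5)  cross = 8.5·3.5 − 13·7.5 = -67.7500; (r_i+r_j)·cross = 21.5·-67.7500 = -1456.6250
edge 2: (13,3.5)→(15.5,10.5)  cross = 13·10.5 − 15.5·3.5 = 82.2500; (r_i+r_j)·cross = 28.5·82.2500 = 2344.1250
edge 3: (15.5,10.5)→(11.5,22)  cross = 15.5·22 − 11.5·10.5 = 220.2500; (r_i+r_j)·cross = 27·220.2500 = 5946.7500
edge 4: (11.5,22)→(4,26)  cross = 11.5·26 − 4·22 = 211.0000; (r_i+r_j)·cross = 15.5·211.0000 = 3270.5000
Σcross = 254.7500 → A = |Σcross|/2 = 127.3750 mm²
Σ(r_i+r_j)·cross = 7717.2500 → first moment M = |Σ|/6 = 1286.2083
R_c = M/A = 1286.2083/127.3750 = 10.0978 mm
θ = 335° = 5.846853 rad
V = θ·R_c·A = 5.846853·10.0978·127.3750 = 7520.271 mm³

Volume = 7520.271 mm³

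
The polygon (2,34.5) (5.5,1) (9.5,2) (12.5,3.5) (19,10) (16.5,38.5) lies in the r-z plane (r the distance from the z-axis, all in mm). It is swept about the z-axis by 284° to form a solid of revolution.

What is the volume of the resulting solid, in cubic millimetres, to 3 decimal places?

Volume = 24664.714 mm³

Profile (r,z), 6 vertices: (2,34.5) (5.5,1) (9.5,2) (12.5,3.5) (19,10) (16.5,38.5)
edge 0: (2,34.5)→(5.5,1)  cross = 2·1 − 5.5·34.5 = -187.7500; (r_i+r_j)·cross = 7.5·-187.7500 = -1408.1250
edge 1: (5.5,1)→(9.5,2)  cross = 5.5·2 − 9.5·1 = 1.5000; (r_i+r_j)·cross = 15·1.5000 = 22.5000
edge 2: (9.5,2)→(12.5,3.5)  cross = 9.5·3.5 − 12.5·2 = 8.2500; (r_i+r_j)·cross = 22·8.2500 = 181.5000
edge 3: (12.5,3.5)→(19,10)  cross = 12.5·10 − 19·3.5 = 58.5000; (r_i+r_j)·cross = 31.5·58.5000 = 1842.7500
edge 4: (19,10)→(16.5,38.5)  cross = 19·38.5 − 16.5·10 = 566.5000; (r_i+r_j)·cross = 35.5·566.5000 = 20110.7500
edge 5: (16.5,38.5)→(2,34.5)  cross = 16.5·34.5 − 2·38.5 = 492.2500; (r_i+r_j)·cross = 18.5·492.2500 = 9106.6250
Σcross = 939.2500 → A = |Σcross|/2 = 469.6250 mm²
Σ(r_i+r_j)·cross = 29856.0000 → first moment M = |Σ|/6 = 4976.0000
R_c = M/A = 4976.0000/469.6250 = 10.5957 mm
θ = 284° = 4.956735 rad
V = θ·R_c·A = 4.956735·10.5957·469.6250 = 24664.714 mm³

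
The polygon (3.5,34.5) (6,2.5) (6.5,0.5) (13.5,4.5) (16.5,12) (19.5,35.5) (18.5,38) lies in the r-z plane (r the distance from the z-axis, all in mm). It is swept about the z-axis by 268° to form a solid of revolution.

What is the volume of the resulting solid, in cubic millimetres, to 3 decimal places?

Profile (r,z), 7 vertices: (3.5,34.5) (6,2.5) (6.5,0.5) (13.5,4.5) (16.5,12) (19.5,35.5) (18.5,38)
edge 0: (3.5,34.5)→(6,2.5)  cross = 3.5·2.5 − 6·34.5 = -198.2500; (r_i+r_j)·cross = 9.5·-198.2500 = -1883.3750
edge 1: (6,2.5)→(6.5,0.5)  cross = 6·0.5 − 6.5·2.5 = -13.2500; (r_i+r_j)·cross = 12.5·-13.2500 = -165.6250
edge 2: (6.5,0.5)→(13.5,4.5)  cross = 6.5·4.5 − 13.5·0.5 = 22.5000; (r_i+r_j)·cross = 20·22.5000 = 450.0000
edge 3: (13.5,4.5)→(16.5,12)  cross = 13.5·12 − 16.5·4.5 = 87.7500; (r_i+r_j)·cross = 30·87.7500 = 2632.5000
edge 4: (16.5,12)→(19.5,35.5)  cross = 16.5·35.5 − 19.5·12 = 351.7500; (r_i+r_j)·cross = 36·351.7500 = 12663.0000
edge 5: (19.5,35.5)→(18.5,38)  cross = 19.5·38 − 18.5·35.5 = 84.2500; (r_i+r_j)·cross = 38·84.2500 = 3201.5000
edge 6: (18.5,38)→(3.5,34.5)  cross = 18.5·34.5 − 3.5·38 = 505.2500; (r_i+r_j)·cross = 22·505.2500 = 11115.5000
Σcross = 840.0000 → A = |Σcross|/2 = 420.0000 mm²
Σ(r_i+r_j)·cross = 28013.5000 → first moment M = |Σ|/6 = 4668.9167
R_c = M/A = 4668.9167/420.0000 = 11.1165 mm
θ = 268° = 4.677482 rad
V = θ·R_c·A = 4.677482·11.1165·420.0000 = 21838.776 mm³

Volume = 21838.776 mm³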